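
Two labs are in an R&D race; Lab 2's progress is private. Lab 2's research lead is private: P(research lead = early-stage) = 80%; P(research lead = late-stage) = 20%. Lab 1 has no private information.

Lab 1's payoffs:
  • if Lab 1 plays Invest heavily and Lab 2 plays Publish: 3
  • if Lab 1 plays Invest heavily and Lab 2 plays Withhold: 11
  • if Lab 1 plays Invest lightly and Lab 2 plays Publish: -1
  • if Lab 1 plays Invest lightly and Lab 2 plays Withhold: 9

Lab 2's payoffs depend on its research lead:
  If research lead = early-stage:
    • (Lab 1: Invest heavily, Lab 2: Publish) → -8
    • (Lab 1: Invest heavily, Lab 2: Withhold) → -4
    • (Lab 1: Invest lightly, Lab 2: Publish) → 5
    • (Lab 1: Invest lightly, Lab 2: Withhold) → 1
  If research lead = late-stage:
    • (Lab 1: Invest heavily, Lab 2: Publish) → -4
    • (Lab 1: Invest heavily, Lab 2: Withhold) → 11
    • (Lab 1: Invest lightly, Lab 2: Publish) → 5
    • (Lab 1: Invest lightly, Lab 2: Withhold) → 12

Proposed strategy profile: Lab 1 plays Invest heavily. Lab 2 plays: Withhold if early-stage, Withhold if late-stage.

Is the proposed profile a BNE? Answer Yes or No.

A profile is a BNE iff every type of every player is best-responding given beliefs about the other side.
Lab 1 plays Invest heavily: E[Invest heavily] = 0.8·(11) + 0.2·(11) = 11; E[Invest lightly] = 9. Best-responding. ✓
Lab 2 (research lead early-stage), facing Invest heavily: Publish gives -8, Withhold gives -4. Proposed Withhold is best. ✓
Lab 2 (research lead late-stage), facing Invest heavily: Publish gives -4, Withhold gives 11. Proposed Withhold is best. ✓

Yes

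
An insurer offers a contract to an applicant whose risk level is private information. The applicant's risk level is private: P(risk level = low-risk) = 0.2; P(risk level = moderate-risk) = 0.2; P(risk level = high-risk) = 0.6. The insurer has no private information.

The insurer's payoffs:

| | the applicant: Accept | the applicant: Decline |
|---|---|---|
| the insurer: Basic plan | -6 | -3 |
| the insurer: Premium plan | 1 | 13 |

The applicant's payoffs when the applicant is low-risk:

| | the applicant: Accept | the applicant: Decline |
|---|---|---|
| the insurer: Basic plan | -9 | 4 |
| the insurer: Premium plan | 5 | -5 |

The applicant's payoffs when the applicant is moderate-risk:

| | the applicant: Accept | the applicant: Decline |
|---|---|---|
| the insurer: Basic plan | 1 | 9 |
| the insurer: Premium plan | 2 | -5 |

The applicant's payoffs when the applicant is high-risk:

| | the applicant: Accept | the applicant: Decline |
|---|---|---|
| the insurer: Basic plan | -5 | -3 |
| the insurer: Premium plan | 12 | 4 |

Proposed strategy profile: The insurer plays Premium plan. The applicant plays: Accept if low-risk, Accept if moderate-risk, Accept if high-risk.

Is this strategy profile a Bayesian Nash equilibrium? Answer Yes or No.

A profile is a BNE iff every type of every player is best-responding given beliefs about the other side.
The insurer plays Premium plan: E[Premium plan] = 0.2·(1) + 0.2·(1) + 0.6·(1) = 1; E[Basic plan] = -6. Best-responding. ✓
The applicant (risk level low-risk), facing Premium plan: Accept gives 5, Decline gives -5. Proposed Accept is best. ✓
The applicant (risk level moderate-risk), facing Premium plan: Accept gives 2, Decline gives -5. Proposed Accept is best. ✓
The applicant (risk level high-risk), facing Premium plan: Accept gives 12, Decline gives 4. Proposed Accept is best. ✓

Yes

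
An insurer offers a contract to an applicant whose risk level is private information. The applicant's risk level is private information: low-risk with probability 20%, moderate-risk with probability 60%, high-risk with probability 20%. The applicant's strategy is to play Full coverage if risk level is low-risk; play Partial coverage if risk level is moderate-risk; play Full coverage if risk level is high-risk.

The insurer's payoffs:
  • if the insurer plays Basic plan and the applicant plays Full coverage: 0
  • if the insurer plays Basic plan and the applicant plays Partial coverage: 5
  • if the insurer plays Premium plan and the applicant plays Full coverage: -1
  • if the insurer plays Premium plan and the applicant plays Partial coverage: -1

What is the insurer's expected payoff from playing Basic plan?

3

E[Basic plan] = 0.2·0 + 0.6·5 + 0.2·0 = 0 + 3 + 0 = 3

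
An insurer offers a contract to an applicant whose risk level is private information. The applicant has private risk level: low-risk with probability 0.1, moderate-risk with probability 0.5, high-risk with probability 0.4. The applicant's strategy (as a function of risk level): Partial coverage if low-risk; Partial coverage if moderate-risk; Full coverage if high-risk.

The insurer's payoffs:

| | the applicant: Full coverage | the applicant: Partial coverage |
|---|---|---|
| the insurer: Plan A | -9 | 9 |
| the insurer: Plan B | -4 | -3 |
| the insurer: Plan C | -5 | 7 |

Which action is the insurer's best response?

E[Plan A] = 0.1·(9) + 0.5·(9) + 0.4·(-9) = 1.8
E[Plan B] = 0.1·(-3) + 0.5·(-3) + 0.4·(-4) = -3.4
E[Plan C] = 0.1·(7) + 0.5·(7) + 0.4·(-5) = 2.2
Best response: Plan C (2.2 is the largest).

Plan C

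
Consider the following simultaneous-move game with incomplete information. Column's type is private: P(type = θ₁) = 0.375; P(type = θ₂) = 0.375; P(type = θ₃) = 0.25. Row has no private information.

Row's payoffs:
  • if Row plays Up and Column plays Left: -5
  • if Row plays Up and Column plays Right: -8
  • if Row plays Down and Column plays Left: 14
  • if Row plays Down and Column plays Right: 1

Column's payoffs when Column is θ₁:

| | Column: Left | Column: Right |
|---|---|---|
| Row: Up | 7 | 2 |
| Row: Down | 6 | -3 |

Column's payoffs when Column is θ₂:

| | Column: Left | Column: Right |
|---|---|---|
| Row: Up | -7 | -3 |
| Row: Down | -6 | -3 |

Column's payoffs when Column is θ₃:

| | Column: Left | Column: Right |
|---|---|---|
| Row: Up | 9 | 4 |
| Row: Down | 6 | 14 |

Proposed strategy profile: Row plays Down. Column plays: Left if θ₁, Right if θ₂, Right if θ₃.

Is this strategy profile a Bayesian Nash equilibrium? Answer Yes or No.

Yes

A profile is a BNE iff every type of every player is best-responding given beliefs about the other side.
Row plays Down: E[Down] = 0.375·(14) + 0.375·(1) + 0.25·(1) = 5.875; E[Up] = -6.875. Best-responding. ✓
Column (type θ₁), facing Down: Left gives 6, Right gives -3. Proposed Left is best. ✓
Column (type θ₂), facing Down: Left gives -6, Right gives -3. Proposed Right is best. ✓
Column (type θ₃), facing Down: Left gives 6, Right gives 14. Proposed Right is best. ✓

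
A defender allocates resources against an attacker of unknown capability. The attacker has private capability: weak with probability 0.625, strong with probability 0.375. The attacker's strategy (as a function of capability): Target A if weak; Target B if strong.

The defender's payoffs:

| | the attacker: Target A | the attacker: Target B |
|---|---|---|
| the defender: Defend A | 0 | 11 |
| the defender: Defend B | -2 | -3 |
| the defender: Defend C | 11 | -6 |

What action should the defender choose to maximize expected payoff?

Defend C

Compute the defender's expected payoff for each action, taking the expectation over the attacker's type.
E[Defend A] = 0.625·(0) + 0.375·(11) = 4.125
E[Defend B] = 0.625·(-2) + 0.375·(-3) = -2.375
E[Defend C] = 0.625·(11) + 0.375·(-6) = 4.625
Best response: Defend C (4.625 is the largest).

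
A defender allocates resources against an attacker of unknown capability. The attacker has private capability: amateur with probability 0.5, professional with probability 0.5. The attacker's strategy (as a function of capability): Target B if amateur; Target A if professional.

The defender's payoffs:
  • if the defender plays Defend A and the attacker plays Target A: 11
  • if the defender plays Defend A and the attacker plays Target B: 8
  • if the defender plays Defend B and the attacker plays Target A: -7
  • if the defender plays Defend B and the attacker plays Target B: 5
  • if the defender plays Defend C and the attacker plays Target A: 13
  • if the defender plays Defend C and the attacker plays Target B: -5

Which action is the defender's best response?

Defend A

E[Defend A] = 0.5·(8) + 0.5·(11) = 9.5
E[Defend B] = 0.5·(5) + 0.5·(-7) = -1
E[Defend C] = 0.5·(-5) + 0.5·(13) = 4
Best response: Defend A (9.5 is the largest).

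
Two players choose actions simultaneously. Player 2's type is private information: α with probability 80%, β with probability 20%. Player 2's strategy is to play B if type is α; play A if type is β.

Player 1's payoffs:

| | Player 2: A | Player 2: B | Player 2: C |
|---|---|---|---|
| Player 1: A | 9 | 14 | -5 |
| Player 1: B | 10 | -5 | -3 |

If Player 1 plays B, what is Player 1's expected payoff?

E[B] = 0.8·(-5) + 0.2·10 = (-4) + 2 = -2

-2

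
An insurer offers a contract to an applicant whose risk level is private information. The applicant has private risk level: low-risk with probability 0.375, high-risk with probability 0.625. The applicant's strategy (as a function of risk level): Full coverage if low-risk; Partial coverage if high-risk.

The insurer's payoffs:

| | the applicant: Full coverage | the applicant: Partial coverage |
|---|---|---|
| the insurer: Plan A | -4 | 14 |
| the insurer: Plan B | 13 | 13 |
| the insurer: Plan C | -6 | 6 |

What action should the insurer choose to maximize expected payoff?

Compute the insurer's expected payoff for each action, taking the expectation over the applicant's type.
E[Plan A] = 0.375·(-4) + 0.625·(14) = 7.25
E[Plan B] = 0.375·(13) + 0.625·(13) = 13
E[Plan C] = 0.375·(-6) + 0.625·(6) = 1.5
Best response: Plan B (13 is the largest).

Plan B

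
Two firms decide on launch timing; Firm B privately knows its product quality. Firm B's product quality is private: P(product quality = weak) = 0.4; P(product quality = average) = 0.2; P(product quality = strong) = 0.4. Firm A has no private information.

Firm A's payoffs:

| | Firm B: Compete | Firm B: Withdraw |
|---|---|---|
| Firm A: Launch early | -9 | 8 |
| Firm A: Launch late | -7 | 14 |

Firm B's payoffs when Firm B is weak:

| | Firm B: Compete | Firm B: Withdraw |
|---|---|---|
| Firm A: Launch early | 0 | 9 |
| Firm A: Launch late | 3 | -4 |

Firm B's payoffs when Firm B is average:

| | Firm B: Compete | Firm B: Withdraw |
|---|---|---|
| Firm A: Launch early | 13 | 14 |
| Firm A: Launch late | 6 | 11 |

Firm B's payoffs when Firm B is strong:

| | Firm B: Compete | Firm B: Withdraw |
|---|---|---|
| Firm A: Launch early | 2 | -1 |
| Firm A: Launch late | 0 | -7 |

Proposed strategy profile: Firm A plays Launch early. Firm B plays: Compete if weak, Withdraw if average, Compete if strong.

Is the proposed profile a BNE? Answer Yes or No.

No

Firm A plays Launch early: E[Launch early] = 0.4·(-9) + 0.2·(8) + 0.4·(-9) = -5.6; E[Launch late] = -2.8. Not best-responding. ✗
Firm B (product quality weak), facing Launch early: Compete gives 0, Withdraw gives 9. Proposed Compete is not best — profitable deviation exists. ✗
Firm B (product quality average), facing Launch early: Compete gives 13, Withdraw gives 14. Proposed Withdraw is best. ✓
Firm B (product quality strong), facing Launch early: Compete gives 2, Withdraw gives -1. Proposed Compete is best. ✓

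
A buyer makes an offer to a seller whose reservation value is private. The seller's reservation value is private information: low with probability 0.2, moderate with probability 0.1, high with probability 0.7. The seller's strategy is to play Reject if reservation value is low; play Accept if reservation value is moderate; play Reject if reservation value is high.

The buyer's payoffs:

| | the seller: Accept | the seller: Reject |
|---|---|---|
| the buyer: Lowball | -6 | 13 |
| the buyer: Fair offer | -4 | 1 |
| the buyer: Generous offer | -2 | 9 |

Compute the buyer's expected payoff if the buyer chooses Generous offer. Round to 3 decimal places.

E[Generous offer] = 0.2·9 + 0.1·(-2) + 0.7·9 = 1.8 + (-0.2) + 6.3 = 7.9

7.900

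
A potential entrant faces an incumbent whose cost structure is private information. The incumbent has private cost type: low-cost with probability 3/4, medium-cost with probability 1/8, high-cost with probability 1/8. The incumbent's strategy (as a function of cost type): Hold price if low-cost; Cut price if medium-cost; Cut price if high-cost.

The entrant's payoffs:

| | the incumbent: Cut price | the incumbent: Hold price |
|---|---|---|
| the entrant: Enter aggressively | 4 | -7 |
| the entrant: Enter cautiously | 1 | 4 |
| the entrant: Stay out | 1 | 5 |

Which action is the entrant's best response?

Stay out

E[Enter aggressively] = 3/4·(-7) + 1/8·(4) + 1/8·(4) = -17/4
E[Enter cautiously] = 3/4·(4) + 1/8·(1) + 1/8·(1) = 13/4
E[Stay out] = 3/4·(5) + 1/8·(1) + 1/8·(1) = 4
Best response: Stay out (4 is the largest).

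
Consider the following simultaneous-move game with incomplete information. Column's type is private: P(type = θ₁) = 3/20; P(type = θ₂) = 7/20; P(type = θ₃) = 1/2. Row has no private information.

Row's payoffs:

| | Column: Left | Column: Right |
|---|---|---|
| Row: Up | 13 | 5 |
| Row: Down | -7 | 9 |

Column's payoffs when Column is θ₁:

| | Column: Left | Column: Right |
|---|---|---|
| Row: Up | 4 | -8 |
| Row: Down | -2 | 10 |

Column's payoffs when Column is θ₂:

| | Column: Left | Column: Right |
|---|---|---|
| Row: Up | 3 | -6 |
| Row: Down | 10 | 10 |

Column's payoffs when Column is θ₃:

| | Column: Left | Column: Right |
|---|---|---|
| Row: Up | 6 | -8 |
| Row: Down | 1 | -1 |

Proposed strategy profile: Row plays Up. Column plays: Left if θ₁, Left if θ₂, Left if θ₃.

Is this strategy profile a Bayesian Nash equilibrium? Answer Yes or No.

Yes

Row plays Up: E[Up] = 3/20·(13) + 7/20·(13) + 1/2·(13) = 13; E[Down] = -7. Best-responding. ✓
Column (type θ₁), facing Up: Left gives 4, Right gives -8. Proposed Left is best. ✓
Column (type θ₂), facing Up: Left gives 3, Right gives -6. Proposed Left is best. ✓
Column (type θ₃), facing Up: Left gives 6, Right gives -8. Proposed Left is best. ✓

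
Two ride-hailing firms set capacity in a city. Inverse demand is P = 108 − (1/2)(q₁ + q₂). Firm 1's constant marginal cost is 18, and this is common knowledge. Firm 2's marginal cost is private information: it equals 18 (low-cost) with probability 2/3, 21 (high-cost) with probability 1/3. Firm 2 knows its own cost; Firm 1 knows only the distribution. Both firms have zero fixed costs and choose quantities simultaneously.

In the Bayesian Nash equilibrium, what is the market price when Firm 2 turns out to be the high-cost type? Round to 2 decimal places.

49.33

Each type of Firm 2 best-responds to q₁; Firm 1 best-responds to the expected q₂ over Firm 2's types.
Firm 2 with cost c maximizes (108 − (1/2)(q₁+q₂) − c)·q₂, giving q₂(c) = (108 − c − (1/2)q₁).
E[c₂] = 2/3·18 + 1/3·21 = 19
Firm 1's FOC against E[q₂] yields q₁ = (108 − 2·18 + E[c₂])/(3/2) = (108 − 36 + 19)/(3/2) = 60.6667.
q₂(high-cost) = 56.6667, so P = 108 − (1/2)·(60.6667 + 56.6667) = 49.3333.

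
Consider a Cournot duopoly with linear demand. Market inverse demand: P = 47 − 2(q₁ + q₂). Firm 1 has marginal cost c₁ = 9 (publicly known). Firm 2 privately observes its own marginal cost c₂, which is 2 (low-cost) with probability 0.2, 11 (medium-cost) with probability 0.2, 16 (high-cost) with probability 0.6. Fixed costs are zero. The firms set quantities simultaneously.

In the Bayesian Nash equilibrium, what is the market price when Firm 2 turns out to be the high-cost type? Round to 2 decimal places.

Type-c best response for Firm 2: q₂(c) = (47 − c)/4 − q₁/2.
Firm 1 maximizes expected profit; its first-order condition is 47 − 4q₁ − 2E[q₂] − 9 = 0.
Substituting E[q₂] and solving: E[c₂] = 12.2, so q₁ = (47 − 2·9 + 12.2)/6 = 6.86667.
q₂(high-cost) = 4.31667, so P = 47 − 2·(6.86667 + 4.31667) = 24.6333.

24.63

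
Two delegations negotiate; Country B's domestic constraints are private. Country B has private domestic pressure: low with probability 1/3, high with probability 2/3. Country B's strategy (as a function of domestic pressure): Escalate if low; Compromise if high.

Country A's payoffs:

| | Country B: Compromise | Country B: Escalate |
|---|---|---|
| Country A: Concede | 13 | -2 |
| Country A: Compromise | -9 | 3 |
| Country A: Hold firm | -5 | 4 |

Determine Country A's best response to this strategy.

Concede

Compute Country A's expected payoff for each action, taking the expectation over Country B's type.
E[Concede] = 1/3·(-2) + 2/3·(13) = 8
E[Compromise] = 1/3·(3) + 2/3·(-9) = -5
E[Hold firm] = 1/3·(4) + 2/3·(-5) = -2
Best response: Concede (8 is the largest).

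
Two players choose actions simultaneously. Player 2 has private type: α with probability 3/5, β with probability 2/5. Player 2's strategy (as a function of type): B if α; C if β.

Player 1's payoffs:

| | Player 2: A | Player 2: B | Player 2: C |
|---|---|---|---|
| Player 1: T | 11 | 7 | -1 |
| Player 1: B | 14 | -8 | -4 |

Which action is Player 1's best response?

T

E[T] = 3/5·(7) + 2/5·(-1) = 19/5
E[B] = 3/5·(-8) + 2/5·(-4) = -32/5
Best response: T (19/5 is the largest).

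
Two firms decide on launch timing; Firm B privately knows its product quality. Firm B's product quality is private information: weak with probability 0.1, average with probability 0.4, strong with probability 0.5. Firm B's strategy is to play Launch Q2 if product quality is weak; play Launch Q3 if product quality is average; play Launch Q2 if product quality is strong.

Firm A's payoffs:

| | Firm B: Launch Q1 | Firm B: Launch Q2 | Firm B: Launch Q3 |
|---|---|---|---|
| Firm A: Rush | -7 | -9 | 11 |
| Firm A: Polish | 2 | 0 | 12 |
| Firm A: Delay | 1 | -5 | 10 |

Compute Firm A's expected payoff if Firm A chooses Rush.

-1

E[Rush] = 0.1·(-9) + 0.4·11 + 0.5·(-9) = (-0.9) + 4.4 + (-4.5) = -1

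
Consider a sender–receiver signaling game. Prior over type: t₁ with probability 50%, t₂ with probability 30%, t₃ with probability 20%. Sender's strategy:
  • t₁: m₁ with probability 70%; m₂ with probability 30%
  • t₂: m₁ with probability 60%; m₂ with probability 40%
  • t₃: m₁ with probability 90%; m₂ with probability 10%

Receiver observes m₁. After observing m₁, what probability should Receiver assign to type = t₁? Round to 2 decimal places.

0.49

Apply Bayes' rule using the sender's strategy as the likelihood.
P(m₁) = 0.5·0.7 + 0.3·0.6 + 0.2·0.9 = 0.71
P(t₁ | m₁) = (0.5·0.7) / 0.71 = 0.35 / 0.71 = 0.492958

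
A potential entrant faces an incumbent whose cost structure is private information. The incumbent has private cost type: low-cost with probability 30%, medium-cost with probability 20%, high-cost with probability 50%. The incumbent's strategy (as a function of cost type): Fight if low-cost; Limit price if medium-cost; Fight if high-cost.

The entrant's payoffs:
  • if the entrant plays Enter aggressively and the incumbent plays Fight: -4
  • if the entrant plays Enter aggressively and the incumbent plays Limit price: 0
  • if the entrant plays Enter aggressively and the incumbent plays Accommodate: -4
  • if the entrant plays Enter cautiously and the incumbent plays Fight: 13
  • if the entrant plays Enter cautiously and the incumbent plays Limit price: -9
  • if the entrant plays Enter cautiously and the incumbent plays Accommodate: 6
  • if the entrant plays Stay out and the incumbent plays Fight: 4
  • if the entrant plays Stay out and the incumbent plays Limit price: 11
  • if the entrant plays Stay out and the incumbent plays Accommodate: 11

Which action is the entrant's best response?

Compute the entrant's expected payoff for each action, taking the expectation over the incumbent's type.
E[Enter aggressively] = 0.3·(-4) + 0.2·(0) + 0.5·(-4) = -3.2
E[Enter cautiously] = 0.3·(13) + 0.2·(-9) + 0.5·(13) = 8.6
E[Stay out] = 0.3·(4) + 0.2·(11) + 0.5·(4) = 5.4
Best response: Enter cautiously (8.6 is the largest).

Enter cautiously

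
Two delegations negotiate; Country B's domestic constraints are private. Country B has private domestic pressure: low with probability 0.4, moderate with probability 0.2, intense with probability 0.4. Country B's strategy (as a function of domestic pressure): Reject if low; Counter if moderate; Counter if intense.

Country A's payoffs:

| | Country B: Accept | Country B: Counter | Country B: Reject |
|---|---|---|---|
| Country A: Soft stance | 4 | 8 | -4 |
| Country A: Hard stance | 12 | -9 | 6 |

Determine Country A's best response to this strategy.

Soft stance

Compute Country A's expected payoff for each action, taking the expectation over Country B's type.
E[Soft stance] = 0.4·(-4) + 0.2·(8) + 0.4·(8) = 3.2
E[Hard stance] = 0.4·(6) + 0.2·(-9) + 0.4·(-9) = -3
Best response: Soft stance (3.2 is the largest).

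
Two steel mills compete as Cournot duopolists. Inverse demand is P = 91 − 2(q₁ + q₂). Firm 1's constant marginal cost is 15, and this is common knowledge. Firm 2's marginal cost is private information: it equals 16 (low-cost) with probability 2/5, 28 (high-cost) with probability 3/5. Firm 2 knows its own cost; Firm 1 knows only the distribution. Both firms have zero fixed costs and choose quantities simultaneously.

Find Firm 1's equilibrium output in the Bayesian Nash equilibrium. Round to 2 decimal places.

Type-c best response for Firm 2: q₂(c) = (91 − c)/4 − q₁/2.
Firm 1 maximizes expected profit; its first-order condition is 91 − 4q₁ − 2E[q₂] − 15 = 0.
Substituting E[q₂] and solving: E[c₂] = 23.2, so q₁ = (91 − 2·15 + 23.2)/6 = 14.0333.

14.03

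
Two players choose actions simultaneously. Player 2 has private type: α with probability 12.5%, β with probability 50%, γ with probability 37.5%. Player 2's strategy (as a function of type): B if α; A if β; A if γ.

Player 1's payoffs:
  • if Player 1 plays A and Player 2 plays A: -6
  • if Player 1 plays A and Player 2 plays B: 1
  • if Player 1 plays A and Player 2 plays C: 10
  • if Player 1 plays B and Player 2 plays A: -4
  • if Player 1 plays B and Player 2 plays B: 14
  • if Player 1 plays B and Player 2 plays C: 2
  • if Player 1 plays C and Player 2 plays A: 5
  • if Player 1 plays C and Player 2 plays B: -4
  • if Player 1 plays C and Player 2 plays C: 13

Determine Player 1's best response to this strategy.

C

Compute Player 1's expected payoff for each action, taking the expectation over Player 2's type.
E[A] = 0.125·(1) + 0.5·(-6) + 0.375·(-6) = -5.125
E[B] = 0.125·(14) + 0.5·(-4) + 0.375·(-4) = -1.75
E[C] = 0.125·(-4) + 0.5·(5) + 0.375·(5) = 3.875
Best response: C (3.875 is the largest).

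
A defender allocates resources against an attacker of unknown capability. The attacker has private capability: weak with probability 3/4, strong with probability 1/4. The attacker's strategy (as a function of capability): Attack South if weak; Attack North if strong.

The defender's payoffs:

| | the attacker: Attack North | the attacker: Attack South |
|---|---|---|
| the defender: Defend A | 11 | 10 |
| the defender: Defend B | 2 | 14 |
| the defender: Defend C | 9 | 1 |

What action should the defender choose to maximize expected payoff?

Defend B

Compute the defender's expected payoff for each action, taking the expectation over the attacker's type.
E[Defend A] = 3/4·(10) + 1/4·(11) = 41/4
E[Defend B] = 3/4·(14) + 1/4·(2) = 11
E[Defend C] = 3/4·(1) + 1/4·(9) = 3
Best response: Defend B (11 is the largest).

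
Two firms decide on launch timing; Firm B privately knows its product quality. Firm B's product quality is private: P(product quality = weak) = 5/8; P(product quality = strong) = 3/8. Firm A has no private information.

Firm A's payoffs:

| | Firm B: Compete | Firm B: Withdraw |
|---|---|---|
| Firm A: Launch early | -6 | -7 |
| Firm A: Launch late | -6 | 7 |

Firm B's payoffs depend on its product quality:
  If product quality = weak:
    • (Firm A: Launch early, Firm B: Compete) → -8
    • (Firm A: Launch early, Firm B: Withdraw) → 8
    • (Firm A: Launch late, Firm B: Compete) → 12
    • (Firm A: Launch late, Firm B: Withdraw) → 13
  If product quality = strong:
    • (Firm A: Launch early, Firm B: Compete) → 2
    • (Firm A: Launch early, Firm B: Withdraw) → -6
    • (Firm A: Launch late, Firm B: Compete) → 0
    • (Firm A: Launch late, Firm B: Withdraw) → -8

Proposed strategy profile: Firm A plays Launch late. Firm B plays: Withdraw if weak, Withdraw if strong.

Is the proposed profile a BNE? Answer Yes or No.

No

Firm A plays Launch late: E[Launch late] = 5/8·(7) + 3/8·(7) = 7; E[Launch early] = -7. Best-responding. ✓
Firm B (product quality weak), facing Launch late: Compete gives 12, Withdraw gives 13. Proposed Withdraw is best. ✓
Firm B (product quality strong), facing Launch late: Compete gives 0, Withdraw gives -8. Proposed Withdraw is not best — profitable deviation exists. ✗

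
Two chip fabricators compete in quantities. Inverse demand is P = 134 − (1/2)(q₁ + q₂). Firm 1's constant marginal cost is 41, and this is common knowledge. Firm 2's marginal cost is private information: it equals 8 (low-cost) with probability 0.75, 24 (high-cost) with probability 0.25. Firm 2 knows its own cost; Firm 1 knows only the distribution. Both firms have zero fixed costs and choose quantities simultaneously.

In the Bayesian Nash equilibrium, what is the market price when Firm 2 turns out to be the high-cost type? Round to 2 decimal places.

Firm 2 with cost c maximizes (134 − (1/2)(q₁+q₂) − c)·q₂, giving q₂(c) = (134 − c − (1/2)q₁).
E[c₂] = 0.75·8 + 0.25·24 = 12
Firm 1's FOC against E[q₂] yields q₁ = (134 − 2·41 + E[c₂])/(3/2) = (134 − 82 + 12)/(3/2) = 42.6667.
q₂(high-cost) = 88.6667, so P = 134 − (1/2)·(42.6667 + 88.6667) = 68.3333.

68.33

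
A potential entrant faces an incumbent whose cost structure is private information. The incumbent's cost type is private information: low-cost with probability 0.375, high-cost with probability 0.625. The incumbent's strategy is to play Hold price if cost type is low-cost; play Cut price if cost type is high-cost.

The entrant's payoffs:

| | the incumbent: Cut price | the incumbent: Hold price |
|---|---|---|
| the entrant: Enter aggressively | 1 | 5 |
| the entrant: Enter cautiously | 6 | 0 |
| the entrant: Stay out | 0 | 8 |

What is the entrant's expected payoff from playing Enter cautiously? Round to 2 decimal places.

E[Enter cautiously] = 0.375·0 + 0.625·6 = 0 + 3.75 = 3.75

3.75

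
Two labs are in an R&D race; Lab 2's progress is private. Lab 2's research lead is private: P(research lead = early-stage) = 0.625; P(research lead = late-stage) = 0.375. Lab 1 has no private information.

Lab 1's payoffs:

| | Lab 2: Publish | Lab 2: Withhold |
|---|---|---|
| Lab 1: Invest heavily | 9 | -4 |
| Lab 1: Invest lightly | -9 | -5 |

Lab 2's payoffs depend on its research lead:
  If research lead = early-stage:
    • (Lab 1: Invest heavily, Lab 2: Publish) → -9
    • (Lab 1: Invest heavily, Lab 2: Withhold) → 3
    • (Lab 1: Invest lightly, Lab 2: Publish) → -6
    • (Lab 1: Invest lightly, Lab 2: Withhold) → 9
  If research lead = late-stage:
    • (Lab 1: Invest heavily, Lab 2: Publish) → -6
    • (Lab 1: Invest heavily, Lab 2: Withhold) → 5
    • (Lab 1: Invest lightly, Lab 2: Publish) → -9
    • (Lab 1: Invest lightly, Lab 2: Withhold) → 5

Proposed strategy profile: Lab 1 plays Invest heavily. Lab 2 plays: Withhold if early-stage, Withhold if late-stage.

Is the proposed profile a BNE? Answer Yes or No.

Yes

Lab 1 plays Invest heavily: E[Invest heavily] = 0.625·(-4) + 0.375·(-4) = -4; E[Invest lightly] = -5. Best-responding. ✓
Lab 2 (research lead early-stage), facing Invest heavily: Publish gives -9, Withhold gives 3. Proposed Withhold is best. ✓
Lab 2 (research lead late-stage), facing Invest heavily: Publish gives -6, Withhold gives 5. Proposed Withhold is best. ✓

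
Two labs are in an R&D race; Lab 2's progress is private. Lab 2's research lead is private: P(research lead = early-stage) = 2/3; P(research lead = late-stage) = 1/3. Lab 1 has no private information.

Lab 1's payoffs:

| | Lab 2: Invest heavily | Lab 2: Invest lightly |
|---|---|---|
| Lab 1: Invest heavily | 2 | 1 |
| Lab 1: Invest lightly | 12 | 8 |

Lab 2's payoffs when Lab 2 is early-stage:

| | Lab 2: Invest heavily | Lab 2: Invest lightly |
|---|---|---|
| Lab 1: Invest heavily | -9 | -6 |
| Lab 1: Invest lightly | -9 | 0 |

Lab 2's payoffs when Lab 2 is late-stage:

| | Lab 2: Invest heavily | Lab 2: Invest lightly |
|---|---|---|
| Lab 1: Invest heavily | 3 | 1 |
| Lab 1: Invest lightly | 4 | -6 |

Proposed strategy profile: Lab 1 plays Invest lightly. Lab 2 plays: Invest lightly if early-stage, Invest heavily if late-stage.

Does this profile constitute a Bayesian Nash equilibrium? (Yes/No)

Yes

A profile is a BNE iff every type of every player is best-responding given beliefs about the other side.
Lab 1 plays Invest lightly: E[Invest lightly] = 2/3·(8) + 1/3·(12) = 28/3; E[Invest heavily] = 4/3. Best-responding. ✓
Lab 2 (research lead early-stage), facing Invest lightly: Invest heavily gives -9, Invest lightly gives 0. Proposed Invest lightly is best. ✓
Lab 2 (research lead late-stage), facing Invest lightly: Invest heavily gives 4, Invest lightly gives -6. Proposed Invest heavily is best. ✓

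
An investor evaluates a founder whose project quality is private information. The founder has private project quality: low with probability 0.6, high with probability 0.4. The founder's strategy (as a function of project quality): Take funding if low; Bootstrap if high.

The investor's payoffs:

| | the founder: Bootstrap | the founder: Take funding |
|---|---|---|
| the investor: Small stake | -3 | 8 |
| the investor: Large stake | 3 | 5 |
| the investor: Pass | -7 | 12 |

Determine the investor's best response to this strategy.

E[Small stake] = 0.6·(8) + 0.4·(-3) = 3.6
E[Large stake] = 0.6·(5) + 0.4·(3) = 4.2
E[Pass] = 0.6·(12) + 0.4·(-7) = 4.4
Best response: Pass (4.4 is the largest).

Pass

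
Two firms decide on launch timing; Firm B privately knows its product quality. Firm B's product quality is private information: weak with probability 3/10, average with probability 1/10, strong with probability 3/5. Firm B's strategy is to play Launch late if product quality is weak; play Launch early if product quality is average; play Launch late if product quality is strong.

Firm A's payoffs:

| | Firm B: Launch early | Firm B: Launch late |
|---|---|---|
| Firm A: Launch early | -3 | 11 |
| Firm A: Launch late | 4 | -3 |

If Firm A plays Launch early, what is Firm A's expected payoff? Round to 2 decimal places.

Take the expectation over Firm B's product quality, weighting each type's action by its prior probability.
E[Launch early] = 3/10·11 + 1/10·(-3) + 3/5·11 = 33/10 + (-3/10) + 33/5 = 48/5

9.60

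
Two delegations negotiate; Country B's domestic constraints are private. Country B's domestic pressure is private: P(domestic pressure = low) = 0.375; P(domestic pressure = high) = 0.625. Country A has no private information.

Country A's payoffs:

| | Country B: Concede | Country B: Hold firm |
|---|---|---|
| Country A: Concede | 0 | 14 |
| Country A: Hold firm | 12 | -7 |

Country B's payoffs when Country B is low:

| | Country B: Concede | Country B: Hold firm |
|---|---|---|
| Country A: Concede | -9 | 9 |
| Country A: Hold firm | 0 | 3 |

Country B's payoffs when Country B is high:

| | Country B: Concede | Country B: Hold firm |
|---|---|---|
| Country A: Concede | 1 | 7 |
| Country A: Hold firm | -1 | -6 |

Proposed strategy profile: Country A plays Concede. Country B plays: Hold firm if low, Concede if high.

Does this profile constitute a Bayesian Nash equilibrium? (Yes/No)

Country A plays Concede: E[Concede] = 0.375·(14) + 0.625·(0) = 5.25; E[Hold firm] = 4.875. Best-responding. ✓
Country B (domestic pressure low), facing Concede: Concede gives -9, Hold firm gives 9. Proposed Hold firm is best. ✓
Country B (domestic pressure high), facing Concede: Concede gives 1, Hold firm gives 7. Proposed Concede is not best — profitable deviation exists. ✗

No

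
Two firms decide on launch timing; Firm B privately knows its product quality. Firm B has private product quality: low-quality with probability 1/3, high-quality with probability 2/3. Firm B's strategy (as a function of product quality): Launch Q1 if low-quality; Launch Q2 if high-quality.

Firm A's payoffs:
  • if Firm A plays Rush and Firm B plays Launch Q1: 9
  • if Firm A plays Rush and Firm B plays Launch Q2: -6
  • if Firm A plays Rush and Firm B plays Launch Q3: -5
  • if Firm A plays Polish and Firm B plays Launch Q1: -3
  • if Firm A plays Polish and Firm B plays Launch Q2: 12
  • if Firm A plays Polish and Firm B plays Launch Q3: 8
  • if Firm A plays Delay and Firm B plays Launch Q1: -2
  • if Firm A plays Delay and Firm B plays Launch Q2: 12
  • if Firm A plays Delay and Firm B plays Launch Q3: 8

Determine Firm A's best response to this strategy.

Delay

E[Rush] = 1/3·(9) + 2/3·(-6) = -1
E[Polish] = 1/3·(-3) + 2/3·(12) = 7
E[Delay] = 1/3·(-2) + 2/3·(12) = 22/3
Best response: Delay (22/3 is the largest).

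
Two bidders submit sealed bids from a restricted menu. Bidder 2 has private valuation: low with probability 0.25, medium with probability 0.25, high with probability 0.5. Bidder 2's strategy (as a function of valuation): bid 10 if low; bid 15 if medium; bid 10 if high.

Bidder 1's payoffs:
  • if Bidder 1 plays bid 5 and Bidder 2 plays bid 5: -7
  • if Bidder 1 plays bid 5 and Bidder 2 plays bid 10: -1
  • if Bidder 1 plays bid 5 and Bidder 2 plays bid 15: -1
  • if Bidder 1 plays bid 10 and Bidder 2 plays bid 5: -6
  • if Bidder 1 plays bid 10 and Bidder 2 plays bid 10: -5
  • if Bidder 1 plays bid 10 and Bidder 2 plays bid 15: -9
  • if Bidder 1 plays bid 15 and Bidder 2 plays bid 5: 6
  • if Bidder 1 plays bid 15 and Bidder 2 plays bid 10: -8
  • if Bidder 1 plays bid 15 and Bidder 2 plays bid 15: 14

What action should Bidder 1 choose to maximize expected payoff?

bid 5

Compute Bidder 1's expected payoff for each action, taking the expectation over Bidder 2's type.
E[bid 5] = 0.25·(-1) + 0.25·(-1) + 0.5·(-1) = -1
E[bid 10] = 0.25·(-5) + 0.25·(-9) + 0.5·(-5) = -6
E[bid 15] = 0.25·(-8) + 0.25·(14) + 0.5·(-8) = -2.5
Best response: bid 5 (-1 is the largest).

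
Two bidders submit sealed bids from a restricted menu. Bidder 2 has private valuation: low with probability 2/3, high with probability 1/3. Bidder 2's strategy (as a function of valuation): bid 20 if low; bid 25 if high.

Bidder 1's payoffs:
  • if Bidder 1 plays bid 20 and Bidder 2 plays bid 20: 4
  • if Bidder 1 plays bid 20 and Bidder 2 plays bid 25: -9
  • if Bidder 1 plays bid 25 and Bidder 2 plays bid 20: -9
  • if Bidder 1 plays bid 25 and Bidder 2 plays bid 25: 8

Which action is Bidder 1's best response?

Compute Bidder 1's expected payoff for each action, taking the expectation over Bidder 2's type.
E[bid 20] = 2/3·(4) + 1/3·(-9) = -1/3
E[bid 25] = 2/3·(-9) + 1/3·(8) = -10/3
Best response: bid 20 (-1/3 is the largest).

bid 20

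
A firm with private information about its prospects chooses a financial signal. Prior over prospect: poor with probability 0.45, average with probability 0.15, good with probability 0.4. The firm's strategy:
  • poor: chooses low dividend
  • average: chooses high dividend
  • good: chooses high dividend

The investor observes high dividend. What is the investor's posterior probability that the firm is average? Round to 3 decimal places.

0.273

P(high dividend) = 0.45·0 + 0.15·1 + 0.4·1 = 0.55
P(average | high dividend) = (0.15·1) / 0.55 = 0.15 / 0.55 = 0.272727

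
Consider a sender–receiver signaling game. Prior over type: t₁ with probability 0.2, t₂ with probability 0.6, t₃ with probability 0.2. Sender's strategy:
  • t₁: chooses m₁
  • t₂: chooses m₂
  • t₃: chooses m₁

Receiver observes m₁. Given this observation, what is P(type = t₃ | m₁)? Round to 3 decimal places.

P(m₁) = 0.2·1 + 0.6·0 + 0.2·1 = 0.4
P(t₃ | m₁) = (0.2·1) / 0.4 = 0.2 / 0.4 = 0.5

0.500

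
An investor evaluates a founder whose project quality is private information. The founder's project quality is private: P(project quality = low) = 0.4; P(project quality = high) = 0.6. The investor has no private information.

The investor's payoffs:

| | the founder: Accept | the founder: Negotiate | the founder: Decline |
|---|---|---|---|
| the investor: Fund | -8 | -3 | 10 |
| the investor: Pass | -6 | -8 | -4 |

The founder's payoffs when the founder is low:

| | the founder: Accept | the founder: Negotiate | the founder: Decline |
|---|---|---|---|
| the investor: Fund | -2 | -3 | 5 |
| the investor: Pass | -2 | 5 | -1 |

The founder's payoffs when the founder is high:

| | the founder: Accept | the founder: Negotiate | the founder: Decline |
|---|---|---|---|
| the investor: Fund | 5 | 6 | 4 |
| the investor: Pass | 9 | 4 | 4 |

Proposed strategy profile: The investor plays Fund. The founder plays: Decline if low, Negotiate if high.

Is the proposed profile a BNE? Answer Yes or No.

Yes

A profile is a BNE iff every type of every player is best-responding given beliefs about the other side.
The investor plays Fund: E[Fund] = 0.4·(10) + 0.6·(-3) = 2.2; E[Pass] = -6.4. Best-responding. ✓
The founder (project quality low), facing Fund: Accept gives -2, Negotiate gives -3, Decline gives 5. Proposed Decline is best. ✓
The founder (project quality high), facing Fund: Accept gives 5, Negotiate gives 6, Decline gives 4. Proposed Negotiate is best. ✓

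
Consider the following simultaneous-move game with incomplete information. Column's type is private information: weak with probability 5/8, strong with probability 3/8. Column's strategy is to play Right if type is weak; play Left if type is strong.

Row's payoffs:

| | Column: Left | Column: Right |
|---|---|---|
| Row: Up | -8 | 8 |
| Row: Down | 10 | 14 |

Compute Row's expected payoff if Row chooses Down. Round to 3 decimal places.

12.500

Take the expectation over Column's type, weighting each type's action by its prior probability.
E[Down] = 5/8·14 + 3/8·10 = 35/4 + 15/4 = 25/2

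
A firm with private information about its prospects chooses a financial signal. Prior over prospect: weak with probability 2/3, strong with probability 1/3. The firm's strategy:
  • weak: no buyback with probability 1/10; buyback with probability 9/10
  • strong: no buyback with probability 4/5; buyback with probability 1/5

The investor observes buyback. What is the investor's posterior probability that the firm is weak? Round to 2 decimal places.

0.90

P(buyback) = (2/3)·(9/10) + (1/3)·(1/5) = 2/3
P(weak | buyback) = ((2/3)·(9/10)) / (2/3) = (3/5) / (2/3) = 9/10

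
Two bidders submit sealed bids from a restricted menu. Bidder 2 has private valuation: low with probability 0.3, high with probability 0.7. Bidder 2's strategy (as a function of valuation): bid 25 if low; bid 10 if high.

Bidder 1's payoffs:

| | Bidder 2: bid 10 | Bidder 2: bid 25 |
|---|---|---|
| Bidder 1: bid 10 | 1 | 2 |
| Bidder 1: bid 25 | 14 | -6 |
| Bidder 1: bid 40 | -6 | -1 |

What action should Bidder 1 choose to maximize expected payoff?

bid 25

E[bid 10] = 0.3·(2) + 0.7·(1) = 1.3
E[bid 25] = 0.3·(-6) + 0.7·(14) = 8
E[bid 40] = 0.3·(-1) + 0.7·(-6) = -4.5
Best response: bid 25 (8 is the largest).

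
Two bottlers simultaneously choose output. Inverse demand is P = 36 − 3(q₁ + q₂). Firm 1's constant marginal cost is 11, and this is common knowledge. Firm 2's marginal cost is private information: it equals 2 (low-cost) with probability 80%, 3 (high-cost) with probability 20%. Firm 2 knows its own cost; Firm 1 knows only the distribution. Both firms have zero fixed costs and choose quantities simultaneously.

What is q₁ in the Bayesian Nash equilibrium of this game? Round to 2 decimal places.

1.80

Type-c best response for Firm 2: q₂(c) = (36 − c)/6 − q₁/2.
Firm 1 maximizes expected profit; its first-order condition is 36 − 6q₁ − 3E[q₂] − 11 = 0.
Substituting E[q₂] and solving: E[c₂] = 2.2, so q₁ = (36 − 2·11 + 2.2)/9 = 1.8.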